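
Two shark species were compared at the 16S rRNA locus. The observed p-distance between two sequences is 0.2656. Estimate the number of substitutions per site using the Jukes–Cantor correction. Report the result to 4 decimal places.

0.3279

d = −(3/4) ln(1 − 4p/3) = −0.75 ln(1 − 0.354133) = −0.75 ln(0.645867)
  = −0.75 × (-0.437162) = 0.327872 substitutions/site.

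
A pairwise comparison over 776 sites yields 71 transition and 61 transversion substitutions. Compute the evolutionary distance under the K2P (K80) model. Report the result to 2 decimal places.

0.19

P = 71/776 ≈ 0.091495 and Q = 61/776 ≈ 0.078608.
Under the Kimura two-parameter model, d = −½ ln(1 − 2P − Q) − ¼ ln(1 − 2Q).
1 − 2P − Q = 0.738402, giving −½ ln(0.738402) = 0.151633.
1 − 2Q = 0.842784, giving −¼ ln(0.842784) = 0.042761.
d = 0.151633 + 0.042761 = 0.194394.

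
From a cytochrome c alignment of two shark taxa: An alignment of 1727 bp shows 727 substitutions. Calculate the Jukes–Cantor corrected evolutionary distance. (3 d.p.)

0.618

p = 727/1727 ≈ 0.420961.
d = −(3/4) ln(1 − 4p/3) = −0.75 ln(1 − 0.561281) = −0.75 ln(0.438719)
  = −0.75 × (-0.823896) = 0.617922 substitutions/site.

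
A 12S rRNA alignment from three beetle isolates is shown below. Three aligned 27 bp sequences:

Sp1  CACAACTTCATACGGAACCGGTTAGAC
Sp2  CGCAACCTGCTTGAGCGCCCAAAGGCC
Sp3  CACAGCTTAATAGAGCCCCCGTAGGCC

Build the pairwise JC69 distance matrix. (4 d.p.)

Sp1–Sp2: 15/27 sites differ → p ≈ 0.555556, d = −0.75 ln(1 − 0.740741) = 1.012446 ≈ 1.0124.
Sp1–Sp3: 10/27 sites differ → p ≈ 0.37037, d = −0.75 ln(1 − 0.493827) = 0.510658 ≈ 0.5107.
Sp2–Sp3: 9/27 sites differ → p ≈ 0.333333, d = −0.75 ln(1 − 0.444444) = 0.440839 ≈ 0.4408.

d(Sp1,Sp2) = 1.0124, d(Sp1,Sp3) = 0.5107, d(Sp2,Sp3) = 0.4408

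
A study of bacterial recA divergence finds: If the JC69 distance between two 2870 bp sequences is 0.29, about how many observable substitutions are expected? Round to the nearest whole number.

Invert JC69: p = (3/4)(1 − e^(−4d/3)) = 0.75 × (1 − e^(-0.386667)) = 0.75 × (1 − 0.679317) = 0.240512.
Expected differing sites = pL ≈ 0.240512 × 2870 = 690.26944 ≈ 690.

690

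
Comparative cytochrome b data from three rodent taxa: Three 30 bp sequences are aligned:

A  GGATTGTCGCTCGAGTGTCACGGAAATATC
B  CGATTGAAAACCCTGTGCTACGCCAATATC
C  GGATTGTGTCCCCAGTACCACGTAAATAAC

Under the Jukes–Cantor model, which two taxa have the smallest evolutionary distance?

A–B: 12/30 differ, p = 0.400, d = 0.572.
A–C: 8/30 differ, p = 0.267, d = 0.330.
B–C: 11/30 differ, p = 0.367, d = 0.503.
The smallest distance is between A and C.

A and C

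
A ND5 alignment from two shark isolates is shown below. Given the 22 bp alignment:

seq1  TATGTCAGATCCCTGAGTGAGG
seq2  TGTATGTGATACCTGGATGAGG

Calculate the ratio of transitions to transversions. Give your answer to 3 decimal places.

1.333

Transitions are A↔G and C↔T; transversions are all other mismatches.
Transitions: 4. Transversions: 3.
R = 4/3 = 1.333333… ≈ 1.333 (to 3 d.p.).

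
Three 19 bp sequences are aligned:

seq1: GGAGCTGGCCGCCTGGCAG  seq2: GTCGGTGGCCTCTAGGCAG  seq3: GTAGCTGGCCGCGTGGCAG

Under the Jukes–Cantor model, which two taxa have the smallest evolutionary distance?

seq1 and seq3

seq1–seq2: 6/19 differ, p = 0.316, d = 0.410.
seq1–seq3: 2/19 differ, p = 0.105, d = 0.113.
seq2–seq3: 5/19 differ, p = 0.263, d = 0.324.
The smallest distance is between seq1 and seq3.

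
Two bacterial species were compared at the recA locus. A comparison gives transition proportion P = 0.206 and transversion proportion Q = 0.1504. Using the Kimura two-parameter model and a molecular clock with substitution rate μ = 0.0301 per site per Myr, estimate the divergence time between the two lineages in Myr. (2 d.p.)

Under the Kimura two-parameter model, d = −½ ln(1 − 2P − Q) − ¼ ln(1 − 2Q).
1 − 2P − Q = 0.4376, giving −½ ln(0.4376) = 0.413225.
1 − 2Q = 0.6992, giving −¼ ln(0.6992) = 0.089455.
d = 0.413225 + 0.089455 = 0.502680.
Under a molecular clock d = 2μt, so t = d/(2μ) = 0.502680 / (2 × 0.0301) = 8.35 Myr.

8.35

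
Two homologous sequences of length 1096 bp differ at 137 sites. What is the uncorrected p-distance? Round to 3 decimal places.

0.125

p = 137/1096 = 0.125.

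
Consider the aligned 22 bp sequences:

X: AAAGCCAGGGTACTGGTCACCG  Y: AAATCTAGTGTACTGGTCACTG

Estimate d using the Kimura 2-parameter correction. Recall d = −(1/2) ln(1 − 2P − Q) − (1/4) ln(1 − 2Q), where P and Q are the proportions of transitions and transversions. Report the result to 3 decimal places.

0.209

Of 22 sites, 2 differences are transitions and 2 are transversions, so P = 2/22 ≈ 0.090909 and Q = 2/22 ≈ 0.090909.
Under the Kimura two-parameter model, d = −½ ln(1 − 2P − Q) − ¼ ln(1 − 2Q).
1 − 2P − Q = 0.727273, giving −½ ln(0.727273) = 0.159227.
1 − 2Q = 0.818182, giving −¼ ln(0.818182) = 0.050168.
d = 0.159227 + 0.050168 = 0.209395.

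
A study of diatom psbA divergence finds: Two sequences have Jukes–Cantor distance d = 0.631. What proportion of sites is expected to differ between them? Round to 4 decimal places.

p = (3/4)(1 − e^(−4d/3)) = 0.75 × (1 − e^(-0.841333)) = 0.75 × (1 − 0.431135) = 0.426649.

0.4266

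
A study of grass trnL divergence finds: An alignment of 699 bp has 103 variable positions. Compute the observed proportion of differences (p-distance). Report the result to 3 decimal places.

p = 103/699 = 0.147353… ≈ 0.147 (to 3 d.p.).

0.147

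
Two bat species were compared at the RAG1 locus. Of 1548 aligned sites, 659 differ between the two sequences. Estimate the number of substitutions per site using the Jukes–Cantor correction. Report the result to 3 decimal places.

0.629

p = 659/1548 ≈ 0.425711.
d = −(3/4) ln(1 − 4p/3) = −0.75 ln(1 − 0.567615) = −0.75 ln(0.432385)
  = −0.75 × (-0.838439) = 0.628829 substitutions/site.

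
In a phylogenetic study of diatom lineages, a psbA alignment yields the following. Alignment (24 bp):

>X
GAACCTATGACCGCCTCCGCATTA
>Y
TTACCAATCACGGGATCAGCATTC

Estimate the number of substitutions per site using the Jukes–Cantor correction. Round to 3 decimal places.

The sequences differ at 9 of 24 sites (1, 2, 6, 9, 12, 14, 15, 18, 24), so p = 9/24 = 0.375.
d = −(3/4) ln(1 − 4p/3) = −0.75 ln(1 − 0.5) = −0.75 ln(0.5)
  = −0.75 × (-0.693147) = 0.519860 substitutions/site.

0.520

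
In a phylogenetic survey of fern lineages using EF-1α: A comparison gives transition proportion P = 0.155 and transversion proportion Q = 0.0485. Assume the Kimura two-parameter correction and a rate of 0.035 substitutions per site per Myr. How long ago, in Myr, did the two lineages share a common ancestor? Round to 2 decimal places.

Under the Kimura two-parameter model, d = −½ ln(1 − 2P − Q) − ¼ ln(1 − 2Q).
1 − 2P − Q = 0.6415, giving −½ ln(0.6415) = 0.221973.
1 − 2Q = 0.903, giving −¼ ln(0.903) = 0.025508.
d = 0.221973 + 0.025508 = 0.247481.
Under a molecular clock d = 2μt, so t = d/(2μ) = 0.247481 / (2 × 0.035) = 3.54 Myr.

3.54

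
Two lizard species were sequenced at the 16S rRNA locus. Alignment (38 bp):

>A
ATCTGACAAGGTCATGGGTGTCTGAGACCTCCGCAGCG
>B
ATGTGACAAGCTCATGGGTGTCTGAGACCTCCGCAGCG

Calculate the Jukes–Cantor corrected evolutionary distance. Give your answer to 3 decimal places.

0.055

The sequences differ at 2 of 38 sites (3, 11), so p = 2/38 ≈ 0.052632.
d = −(3/4) ln(1 − 4p/3) = −0.75 ln(1 − 0.070176) = −0.75 ln(0.929824)
  = −0.75 × (-0.072760) = 0.054570 substitutions/site.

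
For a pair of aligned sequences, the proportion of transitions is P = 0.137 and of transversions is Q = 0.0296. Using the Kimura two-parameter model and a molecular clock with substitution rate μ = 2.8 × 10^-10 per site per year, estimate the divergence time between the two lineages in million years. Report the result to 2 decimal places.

350.31

Under the Kimura two-parameter model, d = −½ ln(1 − 2P − Q) − ¼ ln(1 − 2Q).
1 − 2P − Q = 0.6964, giving −½ ln(0.6964) = 0.180916.
1 − 2Q = 0.9408, giving −¼ ln(0.9408) = 0.015256.
d = 0.180916 + 0.015256 = 0.196172.
Under a molecular clock d = 2μt, so t = d/(2μ) = 0.196172 / (2 × 2.8 × 10^-10) = 350.31 million years.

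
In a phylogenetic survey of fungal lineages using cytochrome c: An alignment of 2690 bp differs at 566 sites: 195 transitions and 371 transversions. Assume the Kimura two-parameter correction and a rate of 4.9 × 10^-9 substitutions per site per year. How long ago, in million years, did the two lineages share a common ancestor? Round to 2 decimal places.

25.20

P = 195/2690 ≈ 0.072491 and Q = 371/2690 ≈ 0.137918.
Under the Kimura two-parameter model, d = −½ ln(1 − 2P − Q) − ¼ ln(1 − 2Q).
1 − 2P − Q = 0.7171, giving −½ ln(0.7171) = 0.166270.
1 − 2Q = 0.724164, giving −¼ ln(0.724164) = 0.080684.
d = 0.166270 + 0.080684 = 0.246954.
Under a molecular clock d = 2μt, so t = d/(2μ) = 0.246954 / (2 × 4.9 × 10^-9) = 25.20 million years.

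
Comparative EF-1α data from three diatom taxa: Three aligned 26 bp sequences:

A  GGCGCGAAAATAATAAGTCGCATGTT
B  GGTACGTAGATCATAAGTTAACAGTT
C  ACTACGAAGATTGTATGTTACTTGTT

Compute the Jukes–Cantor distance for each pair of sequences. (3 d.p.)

A–B: 10/26 sites differ → p ≈ 0.384615, d = −0.75 ln(1 − 0.51282) = 0.539341 ≈ 0.539.
A–C: 11/26 sites differ → p ≈ 0.423077, d = −0.75 ln(1 − 0.564103) = 0.622762 ≈ 0.623.
B–C: 9/26 sites differ → p ≈ 0.346154, d = −0.75 ln(1 − 0.461539) = 0.464280 ≈ 0.464.

d(A,B) = 0.539, d(A,C) = 0.623, d(B,C) = 0.464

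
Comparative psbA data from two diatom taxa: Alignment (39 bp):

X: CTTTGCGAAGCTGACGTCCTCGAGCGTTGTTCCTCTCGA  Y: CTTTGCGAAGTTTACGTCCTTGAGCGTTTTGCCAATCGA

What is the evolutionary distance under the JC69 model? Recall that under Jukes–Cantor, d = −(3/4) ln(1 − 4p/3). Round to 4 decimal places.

The sequences differ at 7 of 39 sites (11, 13, 21, 29, 31, 34, 35), so p = 7/39 ≈ 0.179487.
d = −(3/4) ln(1 − 4p/3) = −0.75 ln(1 − 0.239316) = −0.75 ln(0.760684)
  = −0.75 × (-0.273537) = 0.205153 substitutions/site.

0.2052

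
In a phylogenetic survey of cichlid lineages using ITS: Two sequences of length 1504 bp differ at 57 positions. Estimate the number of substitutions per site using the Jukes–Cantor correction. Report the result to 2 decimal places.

p = 57/1504 ≈ 0.037899.
d = −(3/4) ln(1 − 4p/3) = −0.75 ln(1 − 0.050532) = −0.75 ln(0.949468)
  = −0.75 × (-0.051853) = 0.038890 substitutions/site.

0.04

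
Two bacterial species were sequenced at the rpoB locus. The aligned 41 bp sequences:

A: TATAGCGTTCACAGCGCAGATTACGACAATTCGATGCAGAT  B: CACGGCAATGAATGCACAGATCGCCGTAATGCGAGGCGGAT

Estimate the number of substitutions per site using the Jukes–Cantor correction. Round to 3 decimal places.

0.604

The sequences differ at 17 of 41 sites, so p = 17/41 ≈ 0.414634.
d = −(3/4) ln(1 − 4p/3) = −0.75 ln(1 − 0.552845) = −0.75 ln(0.447155)
  = −0.75 × (-0.804850) = 0.603638 substitutions/site.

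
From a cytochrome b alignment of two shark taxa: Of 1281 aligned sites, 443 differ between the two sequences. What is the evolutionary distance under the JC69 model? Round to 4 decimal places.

p = 443/1281 ≈ 0.345824.
d = −(3/4) ln(1 − 4p/3) = −0.75 ln(1 − 0.461099) = −0.75 ln(0.538901)
  = −0.75 × (-0.618223) = 0.463667 substitutions/site.

0.4637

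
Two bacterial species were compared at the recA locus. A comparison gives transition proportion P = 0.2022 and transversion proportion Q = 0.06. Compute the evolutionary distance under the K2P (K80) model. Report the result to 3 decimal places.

0.344

Under the Kimura two-parameter model, d = −½ ln(1 − 2P − Q) − ¼ ln(1 − 2Q).
1 − 2P − Q = 0.5356, giving −½ ln(0.5356) = 0.312184.
1 − 2Q = 0.88, giving −¼ ln(0.88) = 0.031958.
d = 0.312184 + 0.031958 = 0.344142.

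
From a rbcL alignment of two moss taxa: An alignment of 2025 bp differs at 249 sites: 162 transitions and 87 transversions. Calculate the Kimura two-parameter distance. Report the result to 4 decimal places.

0.1359

P = 162/2025 = 0.08 and Q = 87/2025 ≈ 0.042963.
Under the Kimura two-parameter model, d = −½ ln(1 − 2P − Q) − ¼ ln(1 − 2Q).
1 − 2P − Q = 0.797037, giving −½ ln(0.797037) = 0.113427.
1 − 2Q = 0.914074, giving −¼ ln(0.914074) = 0.022461.
d = 0.113427 + 0.022461 = 0.135888.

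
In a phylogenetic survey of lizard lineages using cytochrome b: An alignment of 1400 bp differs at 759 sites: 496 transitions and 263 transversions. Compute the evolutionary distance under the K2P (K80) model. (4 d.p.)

P = 496/1400 ≈ 0.354286 and Q = 263/1400 ≈ 0.187857.
Under the Kimura two-parameter model, d = −½ ln(1 − 2P − Q) − ¼ ln(1 − 2Q).
1 − 2P − Q = 0.103571, giving −½ ln(0.103571) = 1.133749.
1 − 2Q = 0.624286, giving −¼ ln(0.624286) = 0.117787.
d = 1.133749 + 0.117787 = 1.251536.

1.2515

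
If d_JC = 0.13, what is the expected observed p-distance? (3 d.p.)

p = (3/4)(1 − e^(−4d/3)) = 0.75 × (1 − e^(-0.173333)) = 0.75 × (1 − 0.840858) = 0.119357.

0.119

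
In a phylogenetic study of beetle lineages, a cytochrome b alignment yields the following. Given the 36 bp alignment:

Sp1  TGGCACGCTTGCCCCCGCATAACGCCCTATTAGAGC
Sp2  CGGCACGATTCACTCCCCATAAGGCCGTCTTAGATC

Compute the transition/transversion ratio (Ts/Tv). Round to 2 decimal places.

Transitions are A↔G and C↔T; transversions are all other mismatches.
Transitions: 2. Transversions: 8.
R = 2/8 = 0.25.

0.25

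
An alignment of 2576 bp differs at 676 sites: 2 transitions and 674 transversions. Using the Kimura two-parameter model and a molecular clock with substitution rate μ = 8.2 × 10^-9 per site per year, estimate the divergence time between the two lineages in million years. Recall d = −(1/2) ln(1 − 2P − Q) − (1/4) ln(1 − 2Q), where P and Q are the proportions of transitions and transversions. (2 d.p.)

20.61

P = 2/2576 ≈ 0.000776 and Q = 674/2576 ≈ 0.261646.
Under the Kimura two-parameter model, d = −½ ln(1 − 2P − Q) − ¼ ln(1 − 2Q).
1 − 2P − Q = 0.736802, giving −½ ln(0.736802) = 0.152718.
1 − 2Q = 0.476708, giving −¼ ln(0.476708) = 0.185213.
d = 0.152718 + 0.185213 = 0.337931.
Under a molecular clock d = 2μt, so t = d/(2μ) = 0.337931 / (2 × 8.2 × 10^-9) = 20.61 million years.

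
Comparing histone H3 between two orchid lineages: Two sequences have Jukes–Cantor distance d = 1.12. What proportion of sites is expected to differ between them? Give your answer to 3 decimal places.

0.582

p = (3/4)(1 − e^(−4d/3)) = 0.75 × (1 − e^(-1.493333)) = 0.75 × (1 − 0.224623) = 0.581533.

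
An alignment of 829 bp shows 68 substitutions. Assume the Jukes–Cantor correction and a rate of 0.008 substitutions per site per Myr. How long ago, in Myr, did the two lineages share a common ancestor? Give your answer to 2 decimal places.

p = 68/829 ≈ 0.082027.
d = −(3/4) ln(1 − 4p/3) = −0.75 ln(1 − 0.109369) = −0.75 ln(0.890631)
  = −0.75 × (-0.115825) = 0.086869 substitutions/site.
Under a molecular clock d = 2μt, so t = d/(2μ) = 0.086869 / (2 × 0.008) = 5.43 Myr.

5.43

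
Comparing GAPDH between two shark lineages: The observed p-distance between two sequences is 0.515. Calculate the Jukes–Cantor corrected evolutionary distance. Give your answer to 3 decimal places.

0.870

d = −(3/4) ln(1 − 4p/3) = −0.75 ln(1 − 0.686667) = −0.75 ln(0.313333)
  = −0.75 × (-1.160489) = 0.870367 substitutions/site.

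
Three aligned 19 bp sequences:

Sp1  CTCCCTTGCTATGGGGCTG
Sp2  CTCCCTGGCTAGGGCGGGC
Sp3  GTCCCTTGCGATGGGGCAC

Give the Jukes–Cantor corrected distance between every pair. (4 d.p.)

Sp1–Sp2: 6/19 sites differ → p ≈ 0.315789, d = −0.75 ln(1 − 0.421052) = 0.409907 ≈ 0.4099.
Sp1–Sp3: 4/19 sites differ → p ≈ 0.210526, d = −0.75 ln(1 − 0.280701) = 0.247109 ≈ 0.2471.
Sp2–Sp3: 7/19 sites differ → p ≈ 0.368421, d = −0.75 ln(1 − 0.491228) = 0.506816 ≈ 0.5068.

d(Sp1,Sp2) = 0.4099, d(Sp1,Sp3) = 0.2471, d(Sp2,Sp3) = 0.5068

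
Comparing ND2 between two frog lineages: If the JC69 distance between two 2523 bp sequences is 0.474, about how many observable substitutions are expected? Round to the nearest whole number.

886

Invert JC69: p = (3/4)(1 − e^(−4d/3)) = 0.75 × (1 − e^(-0.632)) = 0.75 × (1 − 0.531528) = 0.351354.
Expected differing sites = pL ≈ 0.351354 × 2523 = 886.466142 ≈ 886.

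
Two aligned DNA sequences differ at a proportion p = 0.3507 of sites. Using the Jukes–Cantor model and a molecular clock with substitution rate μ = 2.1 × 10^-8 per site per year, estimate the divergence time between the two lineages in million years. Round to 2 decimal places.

11.26

d = −(3/4) ln(1 − 4p/3) = −0.75 ln(1 − 0.4676) = −0.75 ln(0.5324)
  = −0.75 × (-0.630360) = 0.472770 substitutions/site.
Under a molecular clock d = 2μt, so t = d/(2μ) = 0.472770 / (2 × 2.1 × 10^-8) = 11.26 million years.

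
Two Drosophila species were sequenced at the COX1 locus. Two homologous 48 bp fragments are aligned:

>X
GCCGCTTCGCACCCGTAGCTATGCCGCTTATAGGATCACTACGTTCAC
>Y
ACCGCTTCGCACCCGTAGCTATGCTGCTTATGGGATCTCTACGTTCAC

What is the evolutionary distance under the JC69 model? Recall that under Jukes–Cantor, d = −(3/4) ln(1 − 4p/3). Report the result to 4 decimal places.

The sequences differ at 4 of 48 sites (1, 25, 32, 38), so p = 4/48 ≈ 0.083333.
d = −(3/4) ln(1 − 4p/3) = −0.75 ln(1 − 0.111111) = −0.75 ln(0.888889)
  = −0.75 × (-0.117783) = 0.088337 substitutions/site.

0.0883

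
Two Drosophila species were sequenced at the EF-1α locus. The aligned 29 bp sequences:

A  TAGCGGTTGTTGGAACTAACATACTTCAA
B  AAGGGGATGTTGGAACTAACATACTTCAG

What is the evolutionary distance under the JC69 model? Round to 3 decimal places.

0.152

The sequences differ at 4 of 29 sites (1, 4, 7, 29), so p = 4/29 ≈ 0.137931.
d = −(3/4) ln(1 − 4p/3) = −0.75 ln(1 − 0.183908) = −0.75 ln(0.816092)
  = −0.75 × (-0.203228) = 0.152421 substitutions/site.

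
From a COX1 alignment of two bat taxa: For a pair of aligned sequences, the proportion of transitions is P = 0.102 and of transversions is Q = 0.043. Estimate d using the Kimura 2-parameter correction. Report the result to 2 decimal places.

0.16

Under the Kimura two-parameter model, d = −½ ln(1 − 2P − Q) − ¼ ln(1 − 2Q).
1 − 2P − Q = 0.753, giving −½ ln(0.753) = 0.141845.
1 − 2Q = 0.914, giving −¼ ln(0.914) = 0.022481.
d = 0.141845 + 0.022481 = 0.164326.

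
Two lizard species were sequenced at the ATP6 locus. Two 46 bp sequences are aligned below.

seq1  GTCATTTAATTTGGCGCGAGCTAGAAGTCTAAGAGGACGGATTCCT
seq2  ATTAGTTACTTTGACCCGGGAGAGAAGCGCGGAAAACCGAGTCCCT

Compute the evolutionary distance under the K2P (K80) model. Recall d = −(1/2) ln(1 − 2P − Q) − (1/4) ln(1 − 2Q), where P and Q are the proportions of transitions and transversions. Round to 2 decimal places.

Of 46 sites, 14 differences are transitions and 7 are transversions, so P = 14/46 ≈ 0.304348 and Q = 7/46 ≈ 0.152174.
Under the Kimura two-parameter model, d = −½ ln(1 − 2P − Q) − ¼ ln(1 − 2Q).
1 − 2P − Q = 0.23913, giving −½ ln(0.23913) = 0.715374.
1 − 2Q = 0.695652, giving −¼ ln(0.695652) = 0.090726.
d = 0.715374 + 0.090726 = 0.806100.

0.81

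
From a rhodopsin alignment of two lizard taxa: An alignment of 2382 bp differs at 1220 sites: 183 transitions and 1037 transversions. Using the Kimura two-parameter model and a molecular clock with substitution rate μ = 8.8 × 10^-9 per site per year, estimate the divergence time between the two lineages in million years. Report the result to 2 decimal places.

P = 183/2382 ≈ 0.076826 and Q = 1037/2382 ≈ 0.435348.
Under the Kimura two-parameter model, d = −½ ln(1 − 2P − Q) − ¼ ln(1 − 2Q).
1 − 2P − Q = 0.411, giving −½ ln(0.411) = 0.444581.
1 − 2Q = 0.129304, giving −¼ ln(0.129304) = 0.511397.
d = 0.444581 + 0.511397 = 0.955978.
Under a molecular clock d = 2μt, so t = d/(2μ) = 0.955978 / (2 × 8.8 × 10^-9) = 54.32 million years.

54.32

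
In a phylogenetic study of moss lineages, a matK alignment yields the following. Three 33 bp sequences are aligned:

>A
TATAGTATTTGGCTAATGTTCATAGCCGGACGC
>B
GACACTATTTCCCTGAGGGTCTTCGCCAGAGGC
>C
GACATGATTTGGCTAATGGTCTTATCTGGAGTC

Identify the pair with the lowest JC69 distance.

A and C

A–B: 12/33 differ, p = 0.364, d = 0.497.
A–C: 10/33 differ, p = 0.303, d = 0.388.
B–C: 11/33 differ, p = 0.333, d = 0.441.
The smallest distance is between A and C.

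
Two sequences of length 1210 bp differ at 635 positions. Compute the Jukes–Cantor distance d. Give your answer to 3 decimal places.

0.902

p = 635/1210 ≈ 0.524793.
d = −(3/4) ln(1 − 4p/3) = −0.75 ln(1 − 0.699724) = −0.75 ln(0.300276)
  = −0.75 × (-1.203053) = 0.902290 substitutions/site.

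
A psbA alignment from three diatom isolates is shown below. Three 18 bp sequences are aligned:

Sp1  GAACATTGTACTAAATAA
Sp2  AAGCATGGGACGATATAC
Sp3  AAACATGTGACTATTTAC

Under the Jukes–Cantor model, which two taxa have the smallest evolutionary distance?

Sp1–Sp2: 7/18 differ, p = 0.389, d = 0.548.
Sp1–Sp3: 7/18 differ, p = 0.389, d = 0.548.
Sp2–Sp3: 4/18 differ, p = 0.222, d = 0.264.
The smallest distance is between Sp2 and Sp3.

Sp2 and Sp3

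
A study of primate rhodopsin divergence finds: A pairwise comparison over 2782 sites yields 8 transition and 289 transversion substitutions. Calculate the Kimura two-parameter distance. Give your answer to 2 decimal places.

P = 8/2782 ≈ 0.002876 and Q = 289/2782 ≈ 0.103882.
Under the Kimura two-parameter model, d = −½ ln(1 − 2P − Q) − ¼ ln(1 − 2Q).
1 − 2P − Q = 0.890366, giving −½ ln(0.890366) = 0.058061.
1 − 2Q = 0.792236, giving −¼ ln(0.792236) = 0.058224.
d = 0.058061 + 0.058224 = 0.116285.

0.12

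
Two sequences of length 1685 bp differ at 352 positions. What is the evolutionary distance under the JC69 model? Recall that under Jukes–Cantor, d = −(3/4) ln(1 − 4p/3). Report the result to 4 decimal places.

p = 352/1685 ≈ 0.208902.
d = −(3/4) ln(1 − 4p/3) = −0.75 ln(1 − 0.278536) = −0.75 ln(0.721464)
  = −0.75 × (-0.326473) = 0.244855 substitutions/site.

0.2449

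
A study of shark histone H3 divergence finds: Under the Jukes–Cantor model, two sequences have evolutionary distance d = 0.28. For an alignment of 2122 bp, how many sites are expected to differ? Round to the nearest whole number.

496

Invert JC69: p = (3/4)(1 − e^(−4d/3)) = 0.75 × (1 − e^(-0.373333)) = 0.75 × (1 − 0.688436) = 0.233673.
Expected differing sites = pL ≈ 0.233673 × 2122 = 495.854106 ≈ 496.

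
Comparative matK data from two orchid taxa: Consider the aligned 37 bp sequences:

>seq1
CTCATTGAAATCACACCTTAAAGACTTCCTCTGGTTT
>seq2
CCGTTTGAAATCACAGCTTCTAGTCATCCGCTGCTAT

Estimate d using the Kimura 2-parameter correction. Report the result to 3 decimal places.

Of 37 sites, 1 differences are transitions and 10 are transversions, so P = 1/37 ≈ 0.027027 and Q = 10/37 ≈ 0.27027.
Under the Kimura two-parameter model, d = −½ ln(1 − 2P − Q) − ¼ ln(1 − 2Q).
1 − 2P − Q = 0.675676, giving −½ ln(0.675676) = 0.196021.
1 − 2Q = 0.45946, giving −¼ ln(0.45946) = 0.194426.
d = 0.196021 + 0.194426 = 0.390447.

0.390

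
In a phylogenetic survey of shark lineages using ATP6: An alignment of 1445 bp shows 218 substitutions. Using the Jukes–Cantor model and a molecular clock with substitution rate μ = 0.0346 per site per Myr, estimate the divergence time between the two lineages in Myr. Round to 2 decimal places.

p = 218/1445 ≈ 0.150865.
d = −(3/4) ln(1 − 4p/3) = −0.75 ln(1 − 0.201153) = −0.75 ln(0.798847)
  = −0.75 × (-0.224586) = 0.168440 substitutions/site.
Under a molecular clock d = 2μt, so t = d/(2μ) = 0.168440 / (2 × 0.0346) = 2.43 Myr.

2.43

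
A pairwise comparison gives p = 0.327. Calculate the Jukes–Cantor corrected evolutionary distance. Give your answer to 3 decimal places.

0.430

d = −(3/4) ln(1 − 4p/3) = −0.75 ln(1 − 0.436) = −0.75 ln(0.564)
  = −0.75 × (-0.572701) = 0.429526 substitutions/site.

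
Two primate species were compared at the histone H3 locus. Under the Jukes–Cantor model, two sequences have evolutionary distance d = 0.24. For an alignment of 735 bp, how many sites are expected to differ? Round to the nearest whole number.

Invert JC69: p = (3/4)(1 − e^(−4d/3)) = 0.75 × (1 − e^(-0.32)) = 0.75 × (1 − 0.726149) = 0.205388.
Expected differing sites = pL ≈ 0.205388 × 735 = 150.96018 ≈ 151.

151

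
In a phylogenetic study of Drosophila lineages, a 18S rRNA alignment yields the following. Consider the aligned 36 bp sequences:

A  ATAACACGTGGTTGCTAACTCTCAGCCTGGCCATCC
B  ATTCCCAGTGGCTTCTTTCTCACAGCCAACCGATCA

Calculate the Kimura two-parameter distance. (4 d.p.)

0.5685

Of 36 sites, 2 differences are transitions and 12 are transversions, so P = 2/36 ≈ 0.055556 and Q = 12/36 ≈ 0.333333.
Under the Kimura two-parameter model, d = −½ ln(1 − 2P − Q) − ¼ ln(1 − 2Q).
1 − 2P − Q = 0.555555, giving −½ ln(0.555555) = 0.293894.
1 − 2Q = 0.333334, giving −¼ ln(0.333334) = 0.274653.
d = 0.293894 + 0.274653 = 0.568547.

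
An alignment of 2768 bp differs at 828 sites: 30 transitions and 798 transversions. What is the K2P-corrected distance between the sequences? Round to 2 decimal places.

0.40

P = 30/2768 ≈ 0.010838 and Q = 798/2768 ≈ 0.288295.
Under the Kimura two-parameter model, d = −½ ln(1 − 2P − Q) − ¼ ln(1 − 2Q).
1 − 2P − Q = 0.690029, giving −½ ln(0.690029) = 0.185511.
1 − 2Q = 0.42341, giving −¼ ln(0.42341) = 0.214854.
d = 0.185511 + 0.214854 = 0.400365.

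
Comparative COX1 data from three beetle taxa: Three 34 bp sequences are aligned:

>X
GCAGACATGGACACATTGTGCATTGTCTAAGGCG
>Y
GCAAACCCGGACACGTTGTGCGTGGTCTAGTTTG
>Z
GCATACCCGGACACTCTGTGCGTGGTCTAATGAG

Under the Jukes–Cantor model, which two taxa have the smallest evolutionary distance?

Y and Z

X–Y: 10/34 differ, p = 0.294, d = 0.373.
X–Z: 9/34 differ, p = 0.265, d = 0.326.
Y–Z: 6/34 differ, p = 0.176, d = 0.201.
The smallest distance is between Y and Z.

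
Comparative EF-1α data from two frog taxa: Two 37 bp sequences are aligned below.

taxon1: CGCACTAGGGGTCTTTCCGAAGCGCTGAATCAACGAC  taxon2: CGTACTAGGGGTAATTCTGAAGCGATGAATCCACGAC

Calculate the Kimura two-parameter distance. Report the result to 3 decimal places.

0.183

Of 37 sites, 2 differences are transitions and 4 are transversions, so P = 2/37 ≈ 0.054054 and Q = 4/37 ≈ 0.108108.
Under the Kimura two-parameter model, d = −½ ln(1 − 2P − Q) − ¼ ln(1 − 2Q).
1 − 2P − Q = 0.783784, giving −½ ln(0.783784) = 0.121811.
1 − 2Q = 0.783784, giving −¼ ln(0.783784) = 0.060905.
d = 0.121811 + 0.060905 = 0.182716.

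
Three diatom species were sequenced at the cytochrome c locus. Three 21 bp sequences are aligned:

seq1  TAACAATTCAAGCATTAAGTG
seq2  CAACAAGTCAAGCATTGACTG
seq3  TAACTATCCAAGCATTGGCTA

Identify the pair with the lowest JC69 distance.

seq1 and seq2

seq1–seq2: 4/21 differ, p = 0.190, d = 0.220.
seq1–seq3: 6/21 differ, p = 0.286, d = 0.360.
seq2–seq3: 6/21 differ, p = 0.286, d = 0.360.
The smallest distance is between seq1 and seq2.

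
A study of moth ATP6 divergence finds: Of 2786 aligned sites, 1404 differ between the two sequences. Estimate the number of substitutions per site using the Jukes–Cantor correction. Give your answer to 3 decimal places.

0.836

p = 1404/2786 ≈ 0.503948.
d = −(3/4) ln(1 − 4p/3) = −0.75 ln(1 − 0.671931) = −0.75 ln(0.328069)
  = −0.75 × (-1.114531) = 0.835898 substitutions/site.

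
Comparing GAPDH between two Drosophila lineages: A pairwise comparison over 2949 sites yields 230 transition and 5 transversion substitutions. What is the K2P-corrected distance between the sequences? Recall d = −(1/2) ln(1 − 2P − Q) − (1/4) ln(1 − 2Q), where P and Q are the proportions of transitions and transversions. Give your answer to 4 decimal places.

P = 230/2949 ≈ 0.077993 and Q = 5/2949 ≈ 0.001695.
Under the Kimura two-parameter model, d = −½ ln(1 − 2P − Q) − ¼ ln(1 − 2Q).
1 − 2P − Q = 0.842319, giving −½ ln(0.842319) = 0.085798.
1 − 2Q = 0.99661, giving −¼ ln(0.99661) = 0.000849.
d = 0.085798 + 0.000849 = 0.086647.

0.0866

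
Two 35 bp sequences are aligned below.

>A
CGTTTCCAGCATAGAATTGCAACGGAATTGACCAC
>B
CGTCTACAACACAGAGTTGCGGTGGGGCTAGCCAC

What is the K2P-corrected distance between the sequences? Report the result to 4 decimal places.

0.6411

Of 35 sites, 12 differences are transitions and 1 are transversions, so P = 12/35 ≈ 0.342857 and Q = 1/35 ≈ 0.028571.
Under the Kimura two-parameter model, d = −½ ln(1 − 2P − Q) − ¼ ln(1 − 2Q).
1 − 2P − Q = 0.285715, giving −½ ln(0.285715) = 0.626380.
1 − 2Q = 0.942858, giving −¼ ln(0.942858) = 0.014710.
d = 0.626380 + 0.014710 = 0.641090.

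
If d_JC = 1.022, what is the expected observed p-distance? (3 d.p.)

0.558

p = (3/4)(1 − e^(−4d/3)) = 0.75 × (1 − e^(-1.362667)) = 0.75 × (1 − 0.255977) = 0.558017.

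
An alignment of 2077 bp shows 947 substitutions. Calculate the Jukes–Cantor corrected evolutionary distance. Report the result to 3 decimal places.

p = 947/2077 ≈ 0.455946.
d = −(3/4) ln(1 − 4p/3) = −0.75 ln(1 − 0.607928) = −0.75 ln(0.392072)
  = −0.75 × (-0.936310) = 0.702233 substitutions/site.

0.702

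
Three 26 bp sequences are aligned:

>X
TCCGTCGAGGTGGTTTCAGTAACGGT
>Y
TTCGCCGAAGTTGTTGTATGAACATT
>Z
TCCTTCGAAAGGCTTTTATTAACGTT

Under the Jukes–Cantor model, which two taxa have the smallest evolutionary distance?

X and Z

X–Y: 10/26 differ, p = 0.385, d = 0.539.
X–Z: 8/26 differ, p = 0.308, d = 0.396.
Y–Z: 10/26 differ, p = 0.385, d = 0.539.
The smallest distance is between X and Z.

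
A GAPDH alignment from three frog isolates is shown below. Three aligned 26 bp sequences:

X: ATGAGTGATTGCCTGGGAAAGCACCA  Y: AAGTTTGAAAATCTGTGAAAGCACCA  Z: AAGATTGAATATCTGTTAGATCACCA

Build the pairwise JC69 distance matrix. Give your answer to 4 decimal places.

d(X,Y) = 0.3961, d(X,Z) = 0.4643, d(Y,Z) = 0.2222

X–Y: 8/26 sites differ → p ≈ 0.307692, d = −0.75 ln(1 − 0.410256) = 0.396050 ≈ 0.3961.
X–Z: 9/26 sites differ → p ≈ 0.346154, d = −0.75 ln(1 − 0.461539) = 0.464280 ≈ 0.4643.
Y–Z: 5/26 sites differ → p ≈ 0.192308, d = −0.75 ln(1 − 0.256411) = 0.222200 ≈ 0.2222.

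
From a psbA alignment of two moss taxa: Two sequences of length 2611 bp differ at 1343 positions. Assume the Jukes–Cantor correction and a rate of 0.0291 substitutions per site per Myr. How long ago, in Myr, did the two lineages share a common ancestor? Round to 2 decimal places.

14.92

p = 1343/2611 ≈ 0.514362.
d = −(3/4) ln(1 − 4p/3) = −0.75 ln(1 − 0.685816) = −0.75 ln(0.314184)
  = −0.75 × (-1.157776) = 0.868332 substitutions/site.
Under a molecular clock d = 2μt, so t = d/(2μ) = 0.868332 / (2 × 0.0291) = 14.92 Myr.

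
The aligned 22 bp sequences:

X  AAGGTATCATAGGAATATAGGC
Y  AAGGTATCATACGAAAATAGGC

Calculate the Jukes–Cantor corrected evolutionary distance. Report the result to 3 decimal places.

The sequences differ at 2 of 22 sites (12, 16), so p = 2/22 ≈ 0.090909.
d = −(3/4) ln(1 − 4p/3) = −0.75 ln(1 − 0.121212) = −0.75 ln(0.878788)
  = −0.75 × (-0.129212) = 0.096909 substitutions/site.

0.097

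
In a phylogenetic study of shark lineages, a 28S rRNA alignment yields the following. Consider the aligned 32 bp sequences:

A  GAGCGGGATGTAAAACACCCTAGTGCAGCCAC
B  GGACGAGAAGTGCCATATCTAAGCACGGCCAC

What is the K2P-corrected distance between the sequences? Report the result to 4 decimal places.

0.7651

Of 32 sites, 10 differences are transitions and 4 are transversions, so P = 10/32 = 0.3125 and Q = 4/32 = 0.125.
Under the Kimura two-parameter model, d = −½ ln(1 − 2P − Q) − ¼ ln(1 − 2Q).
1 − 2P − Q = 0.25, giving −½ ln(0.25) = 0.693147.
1 − 2Q = 0.75, giving −¼ ln(0.75) = 0.071921.
d = 0.693147 + 0.071921 = 0.765068.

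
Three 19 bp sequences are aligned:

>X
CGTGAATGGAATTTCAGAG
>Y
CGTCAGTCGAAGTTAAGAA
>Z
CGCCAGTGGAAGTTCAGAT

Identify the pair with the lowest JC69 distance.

X–Y: 6/19 differ, p = 0.316, d = 0.410.
X–Z: 5/19 differ, p = 0.263, d = 0.324.
Y–Z: 4/19 differ, p = 0.211, d = 0.247.
The smallest distance is between Y and Z.

Y and Z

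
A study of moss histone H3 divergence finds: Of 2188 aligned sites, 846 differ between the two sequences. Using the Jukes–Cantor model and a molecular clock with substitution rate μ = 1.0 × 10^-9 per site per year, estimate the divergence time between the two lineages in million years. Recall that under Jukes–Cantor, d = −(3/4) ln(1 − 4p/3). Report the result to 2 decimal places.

271.77

p = 846/2188 ≈ 0.386654.
d = −(3/4) ln(1 − 4p/3) = −0.75 ln(1 − 0.515539) = −0.75 ln(0.484461)
  = −0.75 × (-0.724718) = 0.543539 substitutions/site.
Under a molecular clock d = 2μt, so t = d/(2μ) = 0.543539 / (2 × 1.0 × 10^-9) = 271.77 million years.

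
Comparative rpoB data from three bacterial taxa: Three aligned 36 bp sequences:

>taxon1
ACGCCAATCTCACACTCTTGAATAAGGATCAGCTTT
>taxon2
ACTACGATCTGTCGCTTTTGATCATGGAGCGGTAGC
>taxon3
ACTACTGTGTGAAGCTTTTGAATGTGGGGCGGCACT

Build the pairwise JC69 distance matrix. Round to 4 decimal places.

taxon1–taxon2: 16/36 sites differ → p ≈ 0.444444, d = −0.75 ln(1 − 0.592592) = 0.673455 ≈ 0.6735.
taxon1–taxon3: 16/36 sites differ → p ≈ 0.444444, d = −0.75 ln(1 − 0.592592) = 0.673455 ≈ 0.6735.
taxon2–taxon3: 12/36 sites differ → p ≈ 0.333333, d = −0.75 ln(1 − 0.444444) = 0.440839 ≈ 0.4408.

d(taxon1,taxon2) = 0.6735, d(taxon1,taxon3) = 0.6735, d(taxon2,taxon3) = 0.4408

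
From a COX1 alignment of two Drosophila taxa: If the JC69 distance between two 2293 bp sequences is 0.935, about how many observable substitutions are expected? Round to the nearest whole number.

1225

Invert JC69: p = (3/4)(1 − e^(−4d/3)) = 0.75 × (1 − e^(-1.246667)) = 0.75 × (1 − 0.287461) = 0.534404.
Expected differing sites = pL ≈ 0.534404 × 2293 = 1225.388372 ≈ 1225.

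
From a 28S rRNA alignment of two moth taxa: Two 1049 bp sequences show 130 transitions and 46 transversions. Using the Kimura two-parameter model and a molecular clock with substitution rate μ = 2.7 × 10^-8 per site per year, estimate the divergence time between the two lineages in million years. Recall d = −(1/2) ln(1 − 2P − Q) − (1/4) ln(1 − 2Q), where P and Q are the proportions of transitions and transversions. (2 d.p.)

3.62

P = 130/1049 ≈ 0.123928 and Q = 46/1049 ≈ 0.043851.
Under the Kimura two-parameter model, d = −½ ln(1 − 2P − Q) − ¼ ln(1 − 2Q).
1 − 2P − Q = 0.708293, giving −½ ln(0.708293) = 0.172449.
1 − 2Q = 0.912298, giving −¼ ln(0.912298) = 0.022947.
d = 0.172449 + 0.022947 = 0.195396.
Under a molecular clock d = 2μt, so t = d/(2μ) = 0.195396 / (2 × 2.7 × 10^-8) = 3.62 million years.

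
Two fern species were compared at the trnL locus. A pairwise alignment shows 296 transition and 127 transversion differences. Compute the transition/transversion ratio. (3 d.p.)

2.331

R = 296/127 = 2.330708… ≈ 2.331 (to 3 d.p.).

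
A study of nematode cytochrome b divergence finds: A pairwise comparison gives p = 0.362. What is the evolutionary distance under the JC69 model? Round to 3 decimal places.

0.494

d = −(3/4) ln(1 − 4p/3) = −0.75 ln(1 − 0.482667) = −0.75 ln(0.517333)
  = −0.75 × (-0.659069) = 0.494302 substitutions/site.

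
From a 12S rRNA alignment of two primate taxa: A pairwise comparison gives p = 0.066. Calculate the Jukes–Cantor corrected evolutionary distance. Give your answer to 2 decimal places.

d = −(3/4) ln(1 − 4p/3) = −0.75 ln(1 − 0.088) = −0.75 ln(0.912)
  = −0.75 × (-0.092115) = 0.069086 substitutions/site.

0.07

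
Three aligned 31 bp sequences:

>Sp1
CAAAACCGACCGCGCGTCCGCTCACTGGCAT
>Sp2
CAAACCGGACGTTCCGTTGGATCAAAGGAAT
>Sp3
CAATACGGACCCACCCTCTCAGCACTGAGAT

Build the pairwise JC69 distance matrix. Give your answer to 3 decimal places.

Sp1–Sp2: 12/31 sites differ → p ≈ 0.387097, d = −0.75 ln(1 − 0.516129) = 0.544453 ≈ 0.544.
Sp1–Sp3: 12/31 sites differ → p ≈ 0.387097, d = −0.75 ln(1 − 0.516129) = 0.544453 ≈ 0.544.
Sp2–Sp3: 14/31 sites differ → p ≈ 0.451613, d = −0.75 ln(1 − 0.602151) = 0.691262 ≈ 0.691.

d(Sp1,Sp2) = 0.544, d(Sp1,Sp3) = 0.544, d(Sp2,Sp3) = 0.691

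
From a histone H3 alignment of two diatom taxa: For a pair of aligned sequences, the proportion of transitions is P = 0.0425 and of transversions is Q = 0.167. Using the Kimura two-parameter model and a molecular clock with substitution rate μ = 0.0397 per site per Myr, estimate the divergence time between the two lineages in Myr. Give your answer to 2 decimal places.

3.11

Under the Kimura two-parameter model, d = −½ ln(1 − 2P − Q) − ¼ ln(1 − 2Q).
1 − 2P − Q = 0.748, giving −½ ln(0.748) = 0.145176.
1 − 2Q = 0.666, giving −¼ ln(0.666) = 0.101616.
d = 0.145176 + 0.101616 = 0.246792.
Under a molecular clock d = 2μt, so t = d/(2μ) = 0.246792 / (2 × 0.0397) = 3.11 Myr.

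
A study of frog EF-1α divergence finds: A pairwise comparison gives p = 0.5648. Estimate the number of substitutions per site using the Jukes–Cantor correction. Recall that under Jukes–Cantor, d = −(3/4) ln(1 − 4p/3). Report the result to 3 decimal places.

1.049

d = −(3/4) ln(1 − 4p/3) = −0.75 ln(1 − 0.753067) = −0.75 ln(0.246933)
  = −0.75 × (-1.398638) = 1.048979 substitutions/site.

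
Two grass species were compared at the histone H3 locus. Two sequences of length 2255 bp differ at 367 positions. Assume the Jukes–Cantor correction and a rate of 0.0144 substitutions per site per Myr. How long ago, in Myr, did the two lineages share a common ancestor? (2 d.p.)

p = 367/2255 ≈ 0.162749.
d = −(3/4) ln(1 − 4p/3) = −0.75 ln(1 − 0.216999) = −0.75 ln(0.783001)
  = −0.75 × (-0.244621) = 0.183466 substitutions/site.
Under a molecular clock d = 2μt, so t = d/(2μ) = 0.183466 / (2 × 0.0144) = 6.37 Myr.

6.37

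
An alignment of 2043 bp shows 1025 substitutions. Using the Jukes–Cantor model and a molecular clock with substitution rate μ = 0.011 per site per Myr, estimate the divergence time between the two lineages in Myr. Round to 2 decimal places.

37.69

p = 1025/2043 ≈ 0.501713.
d = −(3/4) ln(1 − 4p/3) = −0.75 ln(1 − 0.668951) = −0.75 ln(0.331049)
  = −0.75 × (-1.105489) = 0.829117 substitutions/site.
Under a molecular clock d = 2μt, so t = d/(2μ) = 0.829117 / (2 × 0.011) = 37.69 Myr.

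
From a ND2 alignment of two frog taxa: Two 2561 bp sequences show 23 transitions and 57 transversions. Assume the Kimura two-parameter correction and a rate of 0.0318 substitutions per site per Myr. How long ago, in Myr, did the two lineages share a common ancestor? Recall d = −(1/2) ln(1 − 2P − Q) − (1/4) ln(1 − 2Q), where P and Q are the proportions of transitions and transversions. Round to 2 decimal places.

0.50

P = 23/2561 ≈ 0.008981 and Q = 57/2561 ≈ 0.022257.
Under the Kimura two-parameter model, d = −½ ln(1 − 2P − Q) − ¼ ln(1 − 2Q).
1 − 2P − Q = 0.959781, giving −½ ln(0.959781) = 0.020525.
1 − 2Q = 0.955486, giving −¼ ln(0.955486) = 0.011384.
d = 0.020525 + 0.011384 = 0.031909.
Under a molecular clock d = 2μt, so t = d/(2μ) = 0.031909 / (2 × 0.0318) = 0.50 Myr.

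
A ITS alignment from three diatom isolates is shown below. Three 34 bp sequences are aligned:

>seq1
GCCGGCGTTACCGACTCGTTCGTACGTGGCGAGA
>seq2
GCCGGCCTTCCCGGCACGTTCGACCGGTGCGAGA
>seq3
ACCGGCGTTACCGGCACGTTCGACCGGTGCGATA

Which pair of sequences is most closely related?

seq1–seq2: 8/34 differ, p = 0.235, d = 0.282.
seq1–seq3: 8/34 differ, p = 0.235, d = 0.282.
seq2–seq3: 4/34 differ, p = 0.118, d = 0.128.
The smallest distance is between seq2 and seq3.

seq2 and seq3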